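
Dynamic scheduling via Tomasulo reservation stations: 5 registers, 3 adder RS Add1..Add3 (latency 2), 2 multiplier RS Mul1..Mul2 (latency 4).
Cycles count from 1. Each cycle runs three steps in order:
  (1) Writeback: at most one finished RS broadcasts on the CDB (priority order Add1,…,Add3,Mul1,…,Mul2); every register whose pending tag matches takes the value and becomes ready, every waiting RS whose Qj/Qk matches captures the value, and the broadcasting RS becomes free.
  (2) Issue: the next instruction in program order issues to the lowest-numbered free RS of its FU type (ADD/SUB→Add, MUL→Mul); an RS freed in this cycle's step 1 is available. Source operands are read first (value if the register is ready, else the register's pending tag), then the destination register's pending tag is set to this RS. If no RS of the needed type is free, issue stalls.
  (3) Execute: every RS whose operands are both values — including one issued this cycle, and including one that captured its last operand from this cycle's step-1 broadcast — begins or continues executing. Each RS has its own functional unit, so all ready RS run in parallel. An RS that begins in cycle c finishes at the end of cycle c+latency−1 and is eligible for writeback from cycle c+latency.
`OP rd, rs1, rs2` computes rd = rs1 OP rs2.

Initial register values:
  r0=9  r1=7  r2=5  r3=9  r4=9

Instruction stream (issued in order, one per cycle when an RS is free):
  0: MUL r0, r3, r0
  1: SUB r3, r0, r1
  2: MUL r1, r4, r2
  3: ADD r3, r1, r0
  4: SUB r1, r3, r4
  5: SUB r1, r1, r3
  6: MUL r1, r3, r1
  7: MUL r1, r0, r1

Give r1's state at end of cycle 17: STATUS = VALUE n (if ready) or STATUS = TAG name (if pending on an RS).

  c1: issue MUL r0<-Mul1  regs: r0:Mul1,r1:7,r2:5,r3:9,r4:9
  c2: issue SUB r3<-Add1  regs: r0:Mul1,r1:7,r2:5,r3:Add1,r4:9
  c3: issue MUL r1<-Mul2  regs: r0:Mul1,r1:Mul2,r2:5,r3:Add1,r4:9
  c4: issue ADD r3<-Add2  regs: r0:Mul1,r1:Mul2,r2:5,r3:Add2,r4:9
  c5: CDB Mul1=81; issue SUB r1<-Add3  regs: r0:81,r1:Add3,r2:5,r3:Add2,r4:9
  c6: stall  regs: r0:81,r1:Add3,r2:5,r3:Add2,r4:9
  c7: CDB Add1=74; issue SUB r1<-Add1  regs: r0:81,r1:Add1,r2:5,r3:Add2,r4:9
  c8: CDB Mul2=45; issue MUL r1<-Mul1  regs: r0:81,r1:Mul1,r2:5,r3:Add2,r4:9
  c9: issue MUL r1<-Mul2  regs: r0:81,r1:Mul2,r2:5,r3:Add2,r4:9
  c10: CDB Add2=126  regs: r0:81,r1:Mul2,r2:5,r3:126,r4:9
  c11: -  regs: r0:81,r1:Mul2,r2:5,r3:126,r4:9
  c12: CDB Add3=117  regs: r0:81,r1:Mul2,r2:5,r3:126,r4:9
  c13: -  regs: r0:81,r1:Mul2,r2:5,r3:126,r4:9
  c14: CDB Add1=-9  regs: r0:81,r1:Mul2,r2:5,r3:126,r4:9
  c15: -  regs: r0:81,r1:Mul2,r2:5,r3:126,r4:9
  c16: -  regs: r0:81,r1:Mul2,r2:5,r3:126,r4:9
  c17: -  regs: r0:81,r1:Mul2,r2:5,r3:126,r4:9

STATUS = TAG Mul2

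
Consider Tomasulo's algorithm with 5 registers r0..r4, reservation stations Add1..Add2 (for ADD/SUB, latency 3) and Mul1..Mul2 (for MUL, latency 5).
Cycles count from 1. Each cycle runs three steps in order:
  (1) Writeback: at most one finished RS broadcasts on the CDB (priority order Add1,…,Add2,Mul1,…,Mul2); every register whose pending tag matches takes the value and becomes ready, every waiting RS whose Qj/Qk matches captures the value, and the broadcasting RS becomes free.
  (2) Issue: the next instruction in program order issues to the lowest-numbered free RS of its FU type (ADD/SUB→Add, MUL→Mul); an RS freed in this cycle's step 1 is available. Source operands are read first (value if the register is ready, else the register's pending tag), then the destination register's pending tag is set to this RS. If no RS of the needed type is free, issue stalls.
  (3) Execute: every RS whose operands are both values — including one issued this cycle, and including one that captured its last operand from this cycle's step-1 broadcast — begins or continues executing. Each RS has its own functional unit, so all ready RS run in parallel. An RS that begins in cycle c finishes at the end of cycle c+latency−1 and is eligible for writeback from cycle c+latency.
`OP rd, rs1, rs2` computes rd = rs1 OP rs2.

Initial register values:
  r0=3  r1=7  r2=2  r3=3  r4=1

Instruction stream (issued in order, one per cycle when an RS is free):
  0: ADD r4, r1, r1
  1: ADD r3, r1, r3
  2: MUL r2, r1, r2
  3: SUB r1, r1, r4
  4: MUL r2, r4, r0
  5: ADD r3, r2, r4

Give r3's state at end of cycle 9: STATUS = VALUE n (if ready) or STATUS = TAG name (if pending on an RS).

c1: issue ADD r4<-Add1 | r0:3,r1:7,r2:2,r3:3,r4:Add1
c2: issue ADD r3<-Add2 | r0:3,r1:7,r2:2,r3:Add2,r4:Add1
c3: issue MUL r2<-Mul1 | r0:3,r1:7,r2:Mul1,r3:Add2,r4:Add1
c4: CDB Add1=14; issue SUB r1<-Add1 | r0:3,r1:Add1,r2:Mul1,r3:Add2,r4:14
c5: CDB Add2=10; issue MUL r2<-Mul2 | r0:3,r1:Add1,r2:Mul2,r3:10,r4:14
c6: issue ADD r3<-Add2 | r0:3,r1:Add1,r2:Mul2,r3:Add2,r4:14
c7: CDB Add1=-7 | r0:3,r1:-7,r2:Mul2,r3:Add2,r4:14
c8: CDB Mul1=14 | r0:3,r1:-7,r2:Mul2,r3:Add2,r4:14
c9: - | r0:3,r1:-7,r2:Mul2,r3:Add2,r4:14

STATUS = TAG Add2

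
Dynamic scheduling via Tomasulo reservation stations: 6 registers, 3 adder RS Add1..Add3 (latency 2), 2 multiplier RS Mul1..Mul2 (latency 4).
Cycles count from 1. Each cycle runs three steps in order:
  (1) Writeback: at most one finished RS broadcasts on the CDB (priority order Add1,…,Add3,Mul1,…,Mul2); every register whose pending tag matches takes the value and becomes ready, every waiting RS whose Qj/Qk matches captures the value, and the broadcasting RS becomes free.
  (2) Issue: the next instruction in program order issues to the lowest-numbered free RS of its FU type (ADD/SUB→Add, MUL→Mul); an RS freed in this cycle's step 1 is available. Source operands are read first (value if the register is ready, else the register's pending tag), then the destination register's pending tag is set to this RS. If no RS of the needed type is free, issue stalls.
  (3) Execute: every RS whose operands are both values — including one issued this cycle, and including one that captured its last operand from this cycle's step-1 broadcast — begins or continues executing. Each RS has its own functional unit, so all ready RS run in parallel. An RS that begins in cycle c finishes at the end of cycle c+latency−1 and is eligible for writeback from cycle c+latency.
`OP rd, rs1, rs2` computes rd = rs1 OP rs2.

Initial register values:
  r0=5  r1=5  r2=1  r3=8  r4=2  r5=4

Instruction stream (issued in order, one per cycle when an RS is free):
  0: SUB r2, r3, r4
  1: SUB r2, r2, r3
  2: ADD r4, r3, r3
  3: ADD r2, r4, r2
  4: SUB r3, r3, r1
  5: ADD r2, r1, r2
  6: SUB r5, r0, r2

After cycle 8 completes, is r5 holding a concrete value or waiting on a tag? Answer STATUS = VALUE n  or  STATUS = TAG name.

STATUS = TAG Add1

c1: issue SUB r2<-Add1 | r0:5,r1:5,r2:Add1,r3:8,r4:2,r5:4
c2: issue SUB r2<-Add2 | r0:5,r1:5,r2:Add2,r3:8,r4:2,r5:4
c3: CDB Add1=6; issue ADD r4<-Add1 | r0:5,r1:5,r2:Add2,r3:8,r4:Add1,r5:4
c4: issue ADD r2<-Add3 | r0:5,r1:5,r2:Add3,r3:8,r4:Add1,r5:4
c5: CDB Add1=16; issue SUB r3<-Add1 | r0:5,r1:5,r2:Add3,r3:Add1,r4:16,r5:4
c6: CDB Add2=-2; issue ADD r2<-Add2 | r0:5,r1:5,r2:Add2,r3:Add1,r4:16,r5:4
c7: CDB Add1=3; issue SUB r5<-Add1 | r0:5,r1:5,r2:Add2,r3:3,r4:16,r5:Add1
c8: CDB Add3=14 | r0:5,r1:5,r2:Add2,r3:3,r4:16,r5:Add1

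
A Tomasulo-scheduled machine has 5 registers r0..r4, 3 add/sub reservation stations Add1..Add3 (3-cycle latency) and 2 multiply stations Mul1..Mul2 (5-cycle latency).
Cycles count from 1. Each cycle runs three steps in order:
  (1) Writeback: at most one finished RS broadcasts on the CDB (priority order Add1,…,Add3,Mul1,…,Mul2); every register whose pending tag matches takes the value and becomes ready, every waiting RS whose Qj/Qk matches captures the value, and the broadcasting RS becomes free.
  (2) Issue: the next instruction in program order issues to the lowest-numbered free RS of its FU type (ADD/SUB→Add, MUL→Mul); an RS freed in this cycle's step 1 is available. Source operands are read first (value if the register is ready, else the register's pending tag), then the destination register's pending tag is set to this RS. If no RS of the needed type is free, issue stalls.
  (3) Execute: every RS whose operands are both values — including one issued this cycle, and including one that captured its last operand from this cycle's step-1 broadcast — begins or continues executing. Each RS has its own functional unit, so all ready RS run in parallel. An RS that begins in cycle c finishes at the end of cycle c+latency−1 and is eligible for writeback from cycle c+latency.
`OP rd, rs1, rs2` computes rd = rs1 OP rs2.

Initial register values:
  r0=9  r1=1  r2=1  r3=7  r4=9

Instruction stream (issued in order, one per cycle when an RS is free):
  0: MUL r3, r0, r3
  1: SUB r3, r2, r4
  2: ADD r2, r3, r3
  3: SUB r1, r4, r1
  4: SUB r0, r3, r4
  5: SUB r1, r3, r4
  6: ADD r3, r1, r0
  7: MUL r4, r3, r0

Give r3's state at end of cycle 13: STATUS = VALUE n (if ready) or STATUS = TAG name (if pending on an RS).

c1: issue MUL r3<-Mul1 | r0:9,r1:1,r2:1,r3:Mul1,r4:9
c2: issue SUB r3<-Add1 | r0:9,r1:1,r2:1,r3:Add1,r4:9
c3: issue ADD r2<-Add2 | r0:9,r1:1,r2:Add2,r3:Add1,r4:9
c4: issue SUB r1<-Add3 | r0:9,r1:Add3,r2:Add2,r3:Add1,r4:9
c5: CDB Add1=-8; issue SUB r0<-Add1 | r0:Add1,r1:Add3,r2:Add2,r3:-8,r4:9
c6: CDB Mul1=63; stall | r0:Add1,r1:Add3,r2:Add2,r3:-8,r4:9
c7: CDB Add3=8; issue SUB r1<-Add3 | r0:Add1,r1:Add3,r2:Add2,r3:-8,r4:9
c8: CDB Add1=-17; issue ADD r3<-Add1 | r0:-17,r1:Add3,r2:Add2,r3:Add1,r4:9
c9: CDB Add2=-16; issue MUL r4<-Mul1 | r0:-17,r1:Add3,r2:-16,r3:Add1,r4:Mul1
c10: CDB Add3=-17 | r0:-17,r1:-17,r2:-16,r3:Add1,r4:Mul1
c11: - | r0:-17,r1:-17,r2:-16,r3:Add1,r4:Mul1
c12: - | r0:-17,r1:-17,r2:-16,r3:Add1,r4:Mul1
c13: CDB Add1=-34 | r0:-17,r1:-17,r2:-16,r3:-34,r4:Mul1

STATUS = VALUE -34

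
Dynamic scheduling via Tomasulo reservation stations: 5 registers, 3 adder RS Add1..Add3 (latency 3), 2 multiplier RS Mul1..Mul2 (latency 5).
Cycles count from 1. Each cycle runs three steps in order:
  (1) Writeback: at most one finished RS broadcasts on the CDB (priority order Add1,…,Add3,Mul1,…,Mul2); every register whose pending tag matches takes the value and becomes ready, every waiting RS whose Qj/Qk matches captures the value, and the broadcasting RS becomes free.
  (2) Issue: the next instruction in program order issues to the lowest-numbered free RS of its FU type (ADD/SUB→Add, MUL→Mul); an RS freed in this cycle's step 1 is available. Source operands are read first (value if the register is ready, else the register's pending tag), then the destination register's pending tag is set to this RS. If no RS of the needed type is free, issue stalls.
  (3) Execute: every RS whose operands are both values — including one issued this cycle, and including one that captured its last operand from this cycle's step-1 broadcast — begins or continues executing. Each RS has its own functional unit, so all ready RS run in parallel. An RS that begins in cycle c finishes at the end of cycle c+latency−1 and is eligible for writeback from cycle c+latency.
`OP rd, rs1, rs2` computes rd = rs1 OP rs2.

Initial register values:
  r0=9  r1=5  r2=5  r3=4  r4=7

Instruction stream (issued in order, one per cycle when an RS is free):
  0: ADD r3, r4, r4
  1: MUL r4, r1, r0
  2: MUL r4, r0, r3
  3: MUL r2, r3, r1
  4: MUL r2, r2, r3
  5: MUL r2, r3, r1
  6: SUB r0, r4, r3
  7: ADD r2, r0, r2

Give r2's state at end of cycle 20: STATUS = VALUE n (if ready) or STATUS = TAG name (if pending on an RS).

cycle 1: issue ADD r3<-Add1 // r0:9,r1:5,r2:5,r3:Add1,r4:7
cycle 2: issue MUL r4<-Mul1 // r0:9,r1:5,r2:5,r3:Add1,r4:Mul1
cycle 3: issue MUL r4<-Mul2 // r0:9,r1:5,r2:5,r3:Add1,r4:Mul2
cycle 4: CDB Add1=14; stall // r0:9,r1:5,r2:5,r3:14,r4:Mul2
cycle 5: stall // r0:9,r1:5,r2:5,r3:14,r4:Mul2
cycle 6: stall // r0:9,r1:5,r2:5,r3:14,r4:Mul2
cycle 7: CDB Mul1=45; issue MUL r2<-Mul1 // r0:9,r1:5,r2:Mul1,r3:14,r4:Mul2
cycle 8: stall // r0:9,r1:5,r2:Mul1,r3:14,r4:Mul2
cycle 9: CDB Mul2=126; issue MUL r2<-Mul2 // r0:9,r1:5,r2:Mul2,r3:14,r4:126
cycle 10: stall // r0:9,r1:5,r2:Mul2,r3:14,r4:126
cycle 11: stall // r0:9,r1:5,r2:Mul2,r3:14,r4:126
cycle 12: CDB Mul1=70; issue MUL r2<-Mul1 // r0:9,r1:5,r2:Mul1,r3:14,r4:126
cycle 13: issue SUB r0<-Add1 // r0:Add1,r1:5,r2:Mul1,r3:14,r4:126
cycle 14: issue ADD r2<-Add2 // r0:Add1,r1:5,r2:Add2,r3:14,r4:126
cycle 15: - // r0:Add1,r1:5,r2:Add2,r3:14,r4:126
cycle 16: CDB Add1=112 // r0:112,r1:5,r2:Add2,r3:14,r4:126
cycle 17: CDB Mul1=70 // r0:112,r1:5,r2:Add2,r3:14,r4:126
cycle 18: CDB Mul2=980 // r0:112,r1:5,r2:Add2,r3:14,r4:126
cycle 19: - // r0:112,r1:5,r2:Add2,r3:14,r4:126
cycle 20: CDB Add2=182 // r0:112,r1:5,r2:182,r3:14,r4:126

STATUS = VALUE 182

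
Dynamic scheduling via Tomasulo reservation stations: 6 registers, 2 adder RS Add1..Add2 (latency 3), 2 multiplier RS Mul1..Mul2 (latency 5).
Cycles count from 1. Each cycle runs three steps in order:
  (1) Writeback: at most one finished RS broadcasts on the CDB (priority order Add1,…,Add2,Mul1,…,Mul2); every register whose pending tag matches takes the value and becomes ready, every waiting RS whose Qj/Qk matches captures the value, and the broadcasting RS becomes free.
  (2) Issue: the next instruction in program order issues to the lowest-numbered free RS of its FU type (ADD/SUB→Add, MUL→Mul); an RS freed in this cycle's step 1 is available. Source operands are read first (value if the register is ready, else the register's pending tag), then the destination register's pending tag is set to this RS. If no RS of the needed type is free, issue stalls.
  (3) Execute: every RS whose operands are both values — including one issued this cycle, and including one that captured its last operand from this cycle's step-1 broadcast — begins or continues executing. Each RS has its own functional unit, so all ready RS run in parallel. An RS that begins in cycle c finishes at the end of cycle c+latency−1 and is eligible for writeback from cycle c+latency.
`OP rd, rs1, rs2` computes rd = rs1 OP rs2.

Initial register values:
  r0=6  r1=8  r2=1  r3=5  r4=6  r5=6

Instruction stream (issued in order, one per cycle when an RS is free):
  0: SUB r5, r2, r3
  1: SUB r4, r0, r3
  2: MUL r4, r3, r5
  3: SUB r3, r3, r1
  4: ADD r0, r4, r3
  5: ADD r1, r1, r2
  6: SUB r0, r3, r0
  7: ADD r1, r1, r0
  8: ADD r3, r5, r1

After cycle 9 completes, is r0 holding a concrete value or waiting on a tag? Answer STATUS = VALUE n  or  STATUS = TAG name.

STATUS = TAG Add2

  c1: issue SUB r5<-Add1  regs: r0:6,r1:8,r2:1,r3:5,r4:6,r5:Add1
  c2: issue SUB r4<-Add2  regs: r0:6,r1:8,r2:1,r3:5,r4:Add2,r5:Add1
  c3: issue MUL r4<-Mul1  regs: r0:6,r1:8,r2:1,r3:5,r4:Mul1,r5:Add1
  c4: CDB Add1=-4; issue SUB r3<-Add1  regs: r0:6,r1:8,r2:1,r3:Add1,r4:Mul1,r5:-4
  c5: CDB Add2=1; issue ADD r0<-Add2  regs: r0:Add2,r1:8,r2:1,r3:Add1,r4:Mul1,r5:-4
  c6: stall  regs: r0:Add2,r1:8,r2:1,r3:Add1,r4:Mul1,r5:-4
  c7: CDB Add1=-3; issue ADD r1<-Add1  regs: r0:Add2,r1:Add1,r2:1,r3:-3,r4:Mul1,r5:-4
  c8: stall  regs: r0:Add2,r1:Add1,r2:1,r3:-3,r4:Mul1,r5:-4
  c9: CDB Mul1=-20; stall  regs: r0:Add2,r1:Add1,r2:1,r3:-3,r4:-20,r5:-4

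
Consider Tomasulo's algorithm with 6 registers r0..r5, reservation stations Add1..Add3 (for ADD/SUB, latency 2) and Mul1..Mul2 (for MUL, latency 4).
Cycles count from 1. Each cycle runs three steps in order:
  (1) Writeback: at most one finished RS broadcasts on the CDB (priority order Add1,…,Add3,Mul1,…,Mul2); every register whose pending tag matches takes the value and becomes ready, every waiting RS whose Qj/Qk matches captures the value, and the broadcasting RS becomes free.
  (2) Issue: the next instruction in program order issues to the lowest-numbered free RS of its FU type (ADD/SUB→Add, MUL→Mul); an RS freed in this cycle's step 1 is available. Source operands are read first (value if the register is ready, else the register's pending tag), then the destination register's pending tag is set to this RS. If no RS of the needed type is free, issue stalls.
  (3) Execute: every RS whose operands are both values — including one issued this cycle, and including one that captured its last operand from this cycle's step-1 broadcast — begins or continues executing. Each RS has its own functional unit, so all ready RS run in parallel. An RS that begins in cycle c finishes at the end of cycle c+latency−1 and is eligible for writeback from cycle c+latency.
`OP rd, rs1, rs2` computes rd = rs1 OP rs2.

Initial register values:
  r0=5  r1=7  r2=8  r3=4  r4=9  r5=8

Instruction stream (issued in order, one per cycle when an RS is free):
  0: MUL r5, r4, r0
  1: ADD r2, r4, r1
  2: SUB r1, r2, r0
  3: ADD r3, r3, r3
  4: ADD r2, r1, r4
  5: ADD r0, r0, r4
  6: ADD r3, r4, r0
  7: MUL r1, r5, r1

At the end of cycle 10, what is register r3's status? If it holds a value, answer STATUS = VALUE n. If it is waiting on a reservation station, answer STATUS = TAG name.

STATUS = VALUE 23

cycle 1: issue MUL r5<-Mul1 // r0:5,r1:7,r2:8,r3:4,r4:9,r5:Mul1
cycle 2: issue ADD r2<-Add1 // r0:5,r1:7,r2:Add1,r3:4,r4:9,r5:Mul1
cycle 3: issue SUB r1<-Add2 // r0:5,r1:Add2,r2:Add1,r3:4,r4:9,r5:Mul1
cycle 4: CDB Add1=16; issue ADD r3<-Add1 // r0:5,r1:Add2,r2:16,r3:Add1,r4:9,r5:Mul1
cycle 5: CDB Mul1=45; issue ADD r2<-Add3 // r0:5,r1:Add2,r2:Add3,r3:Add1,r4:9,r5:45
cycle 6: CDB Add1=8; issue ADD r0<-Add1 // r0:Add1,r1:Add2,r2:Add3,r3:8,r4:9,r5:45
cycle 7: CDB Add2=11; issue ADD r3<-Add2 // r0:Add1,r1:11,r2:Add3,r3:Add2,r4:9,r5:45
cycle 8: CDB Add1=14; issue MUL r1<-Mul1 // r0:14,r1:Mul1,r2:Add3,r3:Add2,r4:9,r5:45
cycle 9: CDB Add3=20 // r0:14,r1:Mul1,r2:20,r3:Add2,r4:9,r5:45
cycle 10: CDB Add2=23 // r0:14,r1:Mul1,r2:20,r3:23,r4:9,r5:45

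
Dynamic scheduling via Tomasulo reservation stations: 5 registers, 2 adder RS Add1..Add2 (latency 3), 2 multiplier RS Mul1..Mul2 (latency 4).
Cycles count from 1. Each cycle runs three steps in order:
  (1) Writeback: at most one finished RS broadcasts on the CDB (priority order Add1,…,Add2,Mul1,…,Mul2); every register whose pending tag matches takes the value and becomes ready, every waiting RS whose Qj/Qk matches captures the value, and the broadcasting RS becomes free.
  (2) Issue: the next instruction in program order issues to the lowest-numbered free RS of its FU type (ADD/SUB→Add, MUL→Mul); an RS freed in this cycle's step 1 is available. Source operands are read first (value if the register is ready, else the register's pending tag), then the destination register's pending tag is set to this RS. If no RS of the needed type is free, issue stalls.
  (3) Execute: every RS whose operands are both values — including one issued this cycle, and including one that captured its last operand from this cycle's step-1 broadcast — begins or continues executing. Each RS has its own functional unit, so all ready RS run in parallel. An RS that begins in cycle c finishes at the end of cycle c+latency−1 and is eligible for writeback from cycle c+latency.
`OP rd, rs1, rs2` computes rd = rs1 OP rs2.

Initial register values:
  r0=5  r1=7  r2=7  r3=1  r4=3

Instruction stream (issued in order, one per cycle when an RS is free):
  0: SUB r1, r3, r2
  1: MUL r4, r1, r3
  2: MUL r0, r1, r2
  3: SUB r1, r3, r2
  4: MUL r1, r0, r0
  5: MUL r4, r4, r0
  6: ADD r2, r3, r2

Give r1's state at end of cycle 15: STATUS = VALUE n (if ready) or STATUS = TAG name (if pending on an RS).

STATUS = VALUE 1764

  c1: issue SUB r1<-Add1  regs: r0:5,r1:Add1,r2:7,r3:1,r4:3
  c2: issue MUL r4<-Mul1  regs: r0:5,r1:Add1,r2:7,r3:1,r4:Mul1
  c3: issue MUL r0<-Mul2  regs: r0:Mul2,r1:Add1,r2:7,r3:1,r4:Mul1
  c4: CDB Add1=-6; issue SUB r1<-Add1  regs: r0:Mul2,r1:Add1,r2:7,r3:1,r4:Mul1
  c5: stall  regs: r0:Mul2,r1:Add1,r2:7,r3:1,r4:Mul1
  c6: stall  regs: r0:Mul2,r1:Add1,r2:7,r3:1,r4:Mul1
  c7: CDB Add1=-6; stall  regs: r0:Mul2,r1:-6,r2:7,r3:1,r4:Mul1
  c8: CDB Mul1=-6; issue MUL r1<-Mul1  regs: r0:Mul2,r1:Mul1,r2:7,r3:1,r4:-6
  c9: CDB Mul2=-42; issue MUL r4<-Mul2  regs: r0:-42,r1:Mul1,r2:7,r3:1,r4:Mul2
  c10: issue ADD r2<-Add1  regs: r0:-42,r1:Mul1,r2:Add1,r3:1,r4:Mul2
  c11: -  regs: r0:-42,r1:Mul1,r2:Add1,r3:1,r4:Mul2
  c12: -  regs: r0:-42,r1:Mul1,r2:Add1,r3:1,r4:Mul2
  c13: CDB Add1=8  regs: r0:-42,r1:Mul1,r2:8,r3:1,r4:Mul2
  c14: CDB Mul1=1764  regs: r0:-42,r1:1764,r2:8,r3:1,r4:Mul2
  c15: CDB Mul2=252  regs: r0:-42,r1:1764,r2:8,r3:1,r4:252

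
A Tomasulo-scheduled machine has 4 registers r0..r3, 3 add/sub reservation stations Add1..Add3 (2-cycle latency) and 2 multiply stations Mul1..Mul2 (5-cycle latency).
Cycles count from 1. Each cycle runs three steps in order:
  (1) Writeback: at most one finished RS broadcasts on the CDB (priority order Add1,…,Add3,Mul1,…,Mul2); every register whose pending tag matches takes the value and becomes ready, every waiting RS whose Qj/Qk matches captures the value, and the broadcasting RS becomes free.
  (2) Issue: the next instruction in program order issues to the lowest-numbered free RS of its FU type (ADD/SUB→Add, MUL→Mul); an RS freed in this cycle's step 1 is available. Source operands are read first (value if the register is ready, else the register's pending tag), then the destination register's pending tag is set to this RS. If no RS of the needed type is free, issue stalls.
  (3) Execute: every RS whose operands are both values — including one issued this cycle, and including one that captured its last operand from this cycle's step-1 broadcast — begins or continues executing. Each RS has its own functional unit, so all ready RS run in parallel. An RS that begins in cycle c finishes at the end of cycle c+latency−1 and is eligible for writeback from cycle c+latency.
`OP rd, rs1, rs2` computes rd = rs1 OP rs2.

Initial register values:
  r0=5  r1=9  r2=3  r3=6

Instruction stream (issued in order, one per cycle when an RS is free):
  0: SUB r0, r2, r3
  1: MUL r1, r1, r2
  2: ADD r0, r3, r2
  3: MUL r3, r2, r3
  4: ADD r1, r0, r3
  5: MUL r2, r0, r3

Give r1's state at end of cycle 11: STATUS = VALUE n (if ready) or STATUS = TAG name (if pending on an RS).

STATUS = VALUE 27

  c1: issue SUB r0<-Add1  regs: r0:Add1,r1:9,r2:3,r3:6
  c2: issue MUL r1<-Mul1  regs: r0:Add1,r1:Mul1,r2:3,r3:6
  c3: CDB Add1=-3; issue ADD r0<-Add1  regs: r0:Add1,r1:Mul1,r2:3,r3:6
  c4: issue MUL r3<-Mul2  regs: r0:Add1,r1:Mul1,r2:3,r3:Mul2
  c5: CDB Add1=9; issue ADD r1<-Add1  regs: r0:9,r1:Add1,r2:3,r3:Mul2
  c6: stall  regs: r0:9,r1:Add1,r2:3,r3:Mul2
  c7: CDB Mul1=27; issue MUL r2<-Mul1  regs: r0:9,r1:Add1,r2:Mul1,r3:Mul2
  c8: -  regs: r0:9,r1:Add1,r2:Mul1,r3:Mul2
  c9: CDB Mul2=18  regs: r0:9,r1:Add1,r2:Mul1,r3:18
  c10: -  regs: r0:9,r1:Add1,r2:Mul1,r3:18
  c11: CDB Add1=27  regs: r0:9,r1:27,r2:Mul1,r3:18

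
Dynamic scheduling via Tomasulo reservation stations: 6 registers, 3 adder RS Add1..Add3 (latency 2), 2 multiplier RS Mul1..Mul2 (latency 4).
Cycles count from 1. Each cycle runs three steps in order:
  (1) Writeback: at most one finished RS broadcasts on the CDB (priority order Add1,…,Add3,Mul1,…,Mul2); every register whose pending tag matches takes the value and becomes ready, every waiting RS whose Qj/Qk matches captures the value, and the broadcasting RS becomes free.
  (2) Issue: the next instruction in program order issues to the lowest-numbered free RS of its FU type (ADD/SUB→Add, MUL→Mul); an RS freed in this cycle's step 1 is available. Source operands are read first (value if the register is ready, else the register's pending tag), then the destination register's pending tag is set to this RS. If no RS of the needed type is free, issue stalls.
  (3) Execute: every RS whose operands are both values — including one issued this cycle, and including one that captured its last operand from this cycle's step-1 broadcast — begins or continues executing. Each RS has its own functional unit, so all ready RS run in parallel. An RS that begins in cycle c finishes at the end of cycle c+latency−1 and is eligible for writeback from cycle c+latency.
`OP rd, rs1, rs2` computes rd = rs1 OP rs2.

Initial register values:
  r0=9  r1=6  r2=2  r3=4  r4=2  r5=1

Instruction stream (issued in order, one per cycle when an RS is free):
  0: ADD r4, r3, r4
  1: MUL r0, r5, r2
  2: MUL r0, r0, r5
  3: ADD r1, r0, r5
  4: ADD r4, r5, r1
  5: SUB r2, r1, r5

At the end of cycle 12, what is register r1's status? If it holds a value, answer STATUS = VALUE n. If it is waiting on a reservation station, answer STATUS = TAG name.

STATUS = VALUE 3

  c1: issue ADD r4<-Add1  regs: r0:9,r1:6,r2:2,r3:4,r4:Add1,r5:1
  c2: issue MUL r0<-Mul1  regs: r0:Mul1,r1:6,r2:2,r3:4,r4:Add1,r5:1
  c3: CDB Add1=6; issue MUL r0<-Mul2  regs: r0:Mul2,r1:6,r2:2,r3:4,r4:6,r5:1
  c4: issue ADD r1<-Add1  regs: r0:Mul2,r1:Add1,r2:2,r3:4,r4:6,r5:1
  c5: issue ADD r4<-Add2  regs: r0:Mul2,r1:Add1,r2:2,r3:4,r4:Add2,r5:1
  c6: CDB Mul1=2; issue SUB r2<-Add3  regs: r0:Mul2,r1:Add1,r2:Add3,r3:4,r4:Add2,r5:1
  c7: -  regs: r0:Mul2,r1:Add1,r2:Add3,r3:4,r4:Add2,r5:1
  c8: -  regs: r0:Mul2,r1:Add1,r2:Add3,r3:4,r4:Add2,r5:1
  c9: -  regs: r0:Mul2,r1:Add1,r2:Add3,r3:4,r4:Add2,r5:1
  c10: CDB Mul2=2  regs: r0:2,r1:Add1,r2:Add3,r3:4,r4:Add2,r5:1
  c11: -  regs: r0:2,r1:Add1,r2:Add3,r3:4,r4:Add2,r5:1
  c12: CDB Add1=3  regs: r0:2,r1:3,r2:Add3,r3:4,r4:Add2,r5:1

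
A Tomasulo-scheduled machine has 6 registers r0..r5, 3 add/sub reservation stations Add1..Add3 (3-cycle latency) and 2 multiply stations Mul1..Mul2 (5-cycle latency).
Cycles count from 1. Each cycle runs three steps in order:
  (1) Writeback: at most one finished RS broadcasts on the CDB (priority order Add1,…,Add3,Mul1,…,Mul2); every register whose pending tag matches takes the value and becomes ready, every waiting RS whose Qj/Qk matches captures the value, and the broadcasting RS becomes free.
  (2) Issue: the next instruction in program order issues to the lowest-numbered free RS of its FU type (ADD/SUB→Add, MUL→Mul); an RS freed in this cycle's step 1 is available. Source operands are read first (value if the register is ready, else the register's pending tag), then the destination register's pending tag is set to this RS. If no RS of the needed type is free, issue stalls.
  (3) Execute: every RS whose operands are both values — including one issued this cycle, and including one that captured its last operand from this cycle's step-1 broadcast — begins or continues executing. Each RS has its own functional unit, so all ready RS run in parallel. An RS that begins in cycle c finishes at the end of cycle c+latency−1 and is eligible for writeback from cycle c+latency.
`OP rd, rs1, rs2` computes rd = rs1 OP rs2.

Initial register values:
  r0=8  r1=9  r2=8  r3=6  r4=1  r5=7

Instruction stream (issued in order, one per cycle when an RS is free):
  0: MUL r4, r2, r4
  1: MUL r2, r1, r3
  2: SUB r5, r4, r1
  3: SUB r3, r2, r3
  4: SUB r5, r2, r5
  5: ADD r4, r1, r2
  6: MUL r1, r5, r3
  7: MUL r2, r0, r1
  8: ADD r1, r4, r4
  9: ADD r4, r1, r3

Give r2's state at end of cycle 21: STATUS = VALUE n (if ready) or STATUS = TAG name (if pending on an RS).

STATUS = TAG Mul2

c1: issue MUL r4<-Mul1 | r0:8,r1:9,r2:8,r3:6,r4:Mul1,r5:7
c2: issue MUL r2<-Mul2 | r0:8,r1:9,r2:Mul2,r3:6,r4:Mul1,r5:7
c3: issue SUB r5<-Add1 | r0:8,r1:9,r2:Mul2,r3:6,r4:Mul1,r5:Add1
c4: issue SUB r3<-Add2 | r0:8,r1:9,r2:Mul2,r3:Add2,r4:Mul1,r5:Add1
c5: issue SUB r5<-Add3 | r0:8,r1:9,r2:Mul2,r3:Add2,r4:Mul1,r5:Add3
c6: CDB Mul1=8; stall | r0:8,r1:9,r2:Mul2,r3:Add2,r4:8,r5:Add3
c7: CDB Mul2=54; stall | r0:8,r1:9,r2:54,r3:Add2,r4:8,r5:Add3
c8: stall | r0:8,r1:9,r2:54,r3:Add2,r4:8,r5:Add3
c9: CDB Add1=-1; issue ADD r4<-Add1 | r0:8,r1:9,r2:54,r3:Add2,r4:Add1,r5:Add3
c10: CDB Add2=48; issue MUL r1<-Mul1 | r0:8,r1:Mul1,r2:54,r3:48,r4:Add1,r5:Add3
c11: issue MUL r2<-Mul2 | r0:8,r1:Mul1,r2:Mul2,r3:48,r4:Add1,r5:Add3
c12: CDB Add1=63; issue ADD r1<-Add1 | r0:8,r1:Add1,r2:Mul2,r3:48,r4:63,r5:Add3
c13: CDB Add3=55; issue ADD r4<-Add2 | r0:8,r1:Add1,r2:Mul2,r3:48,r4:Add2,r5:55
c14: - | r0:8,r1:Add1,r2:Mul2,r3:48,r4:Add2,r5:55
c15: CDB Add1=126 | r0:8,r1:126,r2:Mul2,r3:48,r4:Add2,r5:55
c16: - | r0:8,r1:126,r2:Mul2,r3:48,r4:Add2,r5:55
c17: - | r0:8,r1:126,r2:Mul2,r3:48,r4:Add2,r5:55
c18: CDB Add2=174 | r0:8,r1:126,r2:Mul2,r3:48,r4:174,r5:55
c19: CDB Mul1=2640 | r0:8,r1:126,r2:Mul2,r3:48,r4:174,r5:55
c20: - | r0:8,r1:126,r2:Mul2,r3:48,r4:174,r5:55
c21: - | r0:8,r1:126,r2:Mul2,r3:48,r4:174,r5:55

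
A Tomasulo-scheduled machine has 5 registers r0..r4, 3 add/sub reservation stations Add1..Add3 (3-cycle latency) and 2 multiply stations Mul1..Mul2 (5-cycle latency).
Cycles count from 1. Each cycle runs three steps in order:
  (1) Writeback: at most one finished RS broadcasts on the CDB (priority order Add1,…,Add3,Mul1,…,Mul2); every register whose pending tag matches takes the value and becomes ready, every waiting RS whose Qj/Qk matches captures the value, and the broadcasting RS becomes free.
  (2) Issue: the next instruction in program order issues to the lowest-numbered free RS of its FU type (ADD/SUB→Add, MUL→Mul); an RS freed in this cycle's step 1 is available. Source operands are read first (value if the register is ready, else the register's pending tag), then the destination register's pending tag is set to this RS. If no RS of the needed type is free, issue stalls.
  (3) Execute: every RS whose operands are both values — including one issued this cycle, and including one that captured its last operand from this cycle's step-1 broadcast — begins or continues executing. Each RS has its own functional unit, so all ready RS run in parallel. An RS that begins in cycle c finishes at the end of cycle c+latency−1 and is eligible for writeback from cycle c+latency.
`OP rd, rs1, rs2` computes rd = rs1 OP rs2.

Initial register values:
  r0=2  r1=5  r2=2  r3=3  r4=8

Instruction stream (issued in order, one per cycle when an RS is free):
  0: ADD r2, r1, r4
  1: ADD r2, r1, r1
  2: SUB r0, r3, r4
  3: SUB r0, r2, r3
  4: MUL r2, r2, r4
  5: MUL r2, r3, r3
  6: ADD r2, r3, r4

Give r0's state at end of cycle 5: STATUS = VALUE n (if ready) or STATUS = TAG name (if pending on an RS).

  c1: issue ADD r2<-Add1  regs: r0:2,r1:5,r2:Add1,r3:3,r4:8
  c2: issue ADD r2<-Add2  regs: r0:2,r1:5,r2:Add2,r3:3,r4:8
  c3: issue SUB r0<-Add3  regs: r0:Add3,r1:5,r2:Add2,r3:3,r4:8
  c4: CDB Add1=13; issue SUB r0<-Add1  regs: r0:Add1,r1:5,r2:Add2,r3:3,r4:8
  c5: CDB Add2=10; issue MUL r2<-Mul1  regs: r0:Add1,r1:5,r2:Mul1,r3:3,r4:8

STATUS = TAG Add1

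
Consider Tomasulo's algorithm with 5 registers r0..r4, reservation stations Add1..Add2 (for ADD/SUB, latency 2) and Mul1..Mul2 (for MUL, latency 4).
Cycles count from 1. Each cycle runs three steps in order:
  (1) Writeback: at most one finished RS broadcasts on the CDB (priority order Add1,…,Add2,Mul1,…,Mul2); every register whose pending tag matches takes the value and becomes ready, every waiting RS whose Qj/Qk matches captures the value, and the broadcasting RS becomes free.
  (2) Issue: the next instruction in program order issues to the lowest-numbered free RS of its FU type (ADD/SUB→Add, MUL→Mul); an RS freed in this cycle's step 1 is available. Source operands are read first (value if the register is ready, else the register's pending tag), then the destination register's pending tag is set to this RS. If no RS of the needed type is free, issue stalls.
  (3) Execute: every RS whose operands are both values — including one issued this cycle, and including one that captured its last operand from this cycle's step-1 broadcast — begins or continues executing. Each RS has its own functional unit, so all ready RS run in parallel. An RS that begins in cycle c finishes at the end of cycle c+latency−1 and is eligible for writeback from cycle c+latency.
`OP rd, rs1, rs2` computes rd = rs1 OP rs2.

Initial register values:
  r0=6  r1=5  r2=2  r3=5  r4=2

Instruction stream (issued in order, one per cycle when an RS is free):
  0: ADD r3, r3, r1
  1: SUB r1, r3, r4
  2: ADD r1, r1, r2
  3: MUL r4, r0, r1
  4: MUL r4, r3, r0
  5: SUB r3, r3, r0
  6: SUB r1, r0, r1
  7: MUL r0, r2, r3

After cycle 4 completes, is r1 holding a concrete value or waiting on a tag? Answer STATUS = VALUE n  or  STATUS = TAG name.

c1: issue ADD r3<-Add1 | r0:6,r1:5,r2:2,r3:Add1,r4:2
c2: issue SUB r1<-Add2 | r0:6,r1:Add2,r2:2,r3:Add1,r4:2
c3: CDB Add1=10; issue ADD r1<-Add1 | r0:6,r1:Add1,r2:2,r3:10,r4:2
c4: issue MUL r4<-Mul1 | r0:6,r1:Add1,r2:2,r3:10,r4:Mul1

STATUS = TAG Add1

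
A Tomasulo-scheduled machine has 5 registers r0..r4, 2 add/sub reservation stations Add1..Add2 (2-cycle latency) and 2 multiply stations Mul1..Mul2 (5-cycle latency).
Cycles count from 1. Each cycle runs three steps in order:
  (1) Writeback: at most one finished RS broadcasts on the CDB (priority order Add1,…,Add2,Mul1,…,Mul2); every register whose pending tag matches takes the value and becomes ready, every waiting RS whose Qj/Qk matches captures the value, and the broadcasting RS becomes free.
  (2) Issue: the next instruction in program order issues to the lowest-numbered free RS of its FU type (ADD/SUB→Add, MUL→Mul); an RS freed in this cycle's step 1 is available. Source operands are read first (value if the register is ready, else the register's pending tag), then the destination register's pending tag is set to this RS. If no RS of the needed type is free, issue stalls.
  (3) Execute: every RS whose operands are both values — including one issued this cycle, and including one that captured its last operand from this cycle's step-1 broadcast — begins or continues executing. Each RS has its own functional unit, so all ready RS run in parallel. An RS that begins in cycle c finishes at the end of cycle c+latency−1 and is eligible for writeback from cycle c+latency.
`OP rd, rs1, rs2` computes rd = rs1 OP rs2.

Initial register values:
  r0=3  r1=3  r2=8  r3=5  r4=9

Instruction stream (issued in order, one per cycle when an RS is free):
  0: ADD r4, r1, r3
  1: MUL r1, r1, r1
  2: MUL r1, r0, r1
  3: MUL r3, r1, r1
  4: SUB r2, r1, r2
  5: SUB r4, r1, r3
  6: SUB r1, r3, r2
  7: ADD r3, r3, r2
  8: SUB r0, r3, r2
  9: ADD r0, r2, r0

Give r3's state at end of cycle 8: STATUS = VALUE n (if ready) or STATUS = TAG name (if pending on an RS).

c1: issue ADD r4<-Add1 | r0:3,r1:3,r2:8,r3:5,r4:Add1
c2: issue MUL r1<-Mul1 | r0:3,r1:Mul1,r2:8,r3:5,r4:Add1
c3: CDB Add1=8; issue MUL r1<-Mul2 | r0:3,r1:Mul2,r2:8,r3:5,r4:8
c4: stall | r0:3,r1:Mul2,r2:8,r3:5,r4:8
c5: stall | r0:3,r1:Mul2,r2:8,r3:5,r4:8
c6: stall | r0:3,r1:Mul2,r2:8,r3:5,r4:8
c7: CDB Mul1=9; issue MUL r3<-Mul1 | r0:3,r1:Mul2,r2:8,r3:Mul1,r4:8
c8: issue SUB r2<-Add1 | r0:3,r1:Mul2,r2:Add1,r3:Mul1,r4:8

STATUS = TAG Mul1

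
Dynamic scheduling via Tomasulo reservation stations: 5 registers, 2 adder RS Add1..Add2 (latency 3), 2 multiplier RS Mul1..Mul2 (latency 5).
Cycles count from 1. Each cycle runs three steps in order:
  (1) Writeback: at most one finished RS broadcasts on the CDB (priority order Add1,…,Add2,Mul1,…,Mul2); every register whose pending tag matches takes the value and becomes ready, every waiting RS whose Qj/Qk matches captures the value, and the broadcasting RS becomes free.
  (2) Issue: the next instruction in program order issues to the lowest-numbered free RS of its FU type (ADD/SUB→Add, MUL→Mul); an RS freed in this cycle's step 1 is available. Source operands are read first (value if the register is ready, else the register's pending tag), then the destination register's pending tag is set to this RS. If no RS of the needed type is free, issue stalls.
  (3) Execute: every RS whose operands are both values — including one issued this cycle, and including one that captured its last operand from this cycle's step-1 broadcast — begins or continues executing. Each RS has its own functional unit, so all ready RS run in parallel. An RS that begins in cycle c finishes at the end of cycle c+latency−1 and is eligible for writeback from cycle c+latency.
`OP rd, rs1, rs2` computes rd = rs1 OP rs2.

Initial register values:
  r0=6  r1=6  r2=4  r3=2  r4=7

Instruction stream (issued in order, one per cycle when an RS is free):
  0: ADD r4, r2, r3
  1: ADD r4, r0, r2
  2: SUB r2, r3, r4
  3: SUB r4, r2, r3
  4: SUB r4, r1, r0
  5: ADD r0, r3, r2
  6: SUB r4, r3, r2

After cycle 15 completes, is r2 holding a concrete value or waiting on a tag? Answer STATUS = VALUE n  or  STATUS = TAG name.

cycle 1: issue ADD r4<-Add1 // r0:6,r1:6,r2:4,r3:2,r4:Add1
cycle 2: issue ADD r4<-Add2 // r0:6,r1:6,r2:4,r3:2,r4:Add2
cycle 3: stall // r0:6,r1:6,r2:4,r3:2,r4:Add2
cycle 4: CDB Add1=6; issue SUB r2<-Add1 // r0:6,r1:6,r2:Add1,r3:2,r4:Add2
cycle 5: CDB Add2=10; issue SUB r4<-Add2 // r0:6,r1:6,r2:Add1,r3:2,r4:Add2
cycle 6: stall // r0:6,r1:6,r2:Add1,r3:2,r4:Add2
cycle 7: stall // r0:6,r1:6,r2:Add1,r3:2,r4:Add2
cycle 8: CDB Add1=-8; issue SUB r4<-Add1 // r0:6,r1:6,r2:-8,r3:2,r4:Add1
cycle 9: stall // r0:6,r1:6,r2:-8,r3:2,r4:Add1
cycle 10: stall // r0:6,r1:6,r2:-8,r3:2,r4:Add1
cycle 11: CDB Add1=0; issue ADD r0<-Add1 // r0:Add1,r1:6,r2:-8,r3:2,r4:0
cycle 12: CDB Add2=-10; issue SUB r4<-Add2 // r0:Add1,r1:6,r2:-8,r3:2,r4:Add2
cycle 13: - // r0:Add1,r1:6,r2:-8,r3:2,r4:Add2
cycle 14: CDB Add1=-6 // r0:-6,r1:6,r2:-8,r3:2,r4:Add2
cycle 15: CDB Add2=10 // r0:-6,r1:6,r2:-8,r3:2,r4:10

STATUS = VALUE -8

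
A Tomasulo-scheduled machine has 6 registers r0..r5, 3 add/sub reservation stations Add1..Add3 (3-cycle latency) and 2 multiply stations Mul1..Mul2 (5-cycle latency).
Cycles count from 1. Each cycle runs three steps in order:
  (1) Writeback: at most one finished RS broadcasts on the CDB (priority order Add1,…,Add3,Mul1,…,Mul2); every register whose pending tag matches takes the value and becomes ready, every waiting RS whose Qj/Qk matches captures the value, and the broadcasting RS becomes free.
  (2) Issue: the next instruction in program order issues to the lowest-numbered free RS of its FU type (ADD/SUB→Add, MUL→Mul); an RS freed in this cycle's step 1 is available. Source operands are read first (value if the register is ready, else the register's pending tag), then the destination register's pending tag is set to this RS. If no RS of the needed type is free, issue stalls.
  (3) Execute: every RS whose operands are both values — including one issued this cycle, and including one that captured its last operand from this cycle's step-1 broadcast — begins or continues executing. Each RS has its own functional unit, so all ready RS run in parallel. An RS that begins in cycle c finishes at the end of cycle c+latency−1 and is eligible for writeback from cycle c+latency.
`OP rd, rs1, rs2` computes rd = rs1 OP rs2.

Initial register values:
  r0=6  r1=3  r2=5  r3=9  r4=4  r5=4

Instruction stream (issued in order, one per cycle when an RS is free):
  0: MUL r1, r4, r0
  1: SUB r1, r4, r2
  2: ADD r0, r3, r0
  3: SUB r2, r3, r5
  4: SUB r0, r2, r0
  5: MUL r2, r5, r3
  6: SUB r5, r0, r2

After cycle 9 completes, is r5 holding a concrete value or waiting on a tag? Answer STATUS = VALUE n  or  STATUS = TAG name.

STATUS = TAG Add2

  c1: issue MUL r1<-Mul1  regs: r0:6,r1:Mul1,r2:5,r3:9,r4:4,r5:4
  c2: issue SUB r1<-Add1  regs: r0:6,r1:Add1,r2:5,r3:9,r4:4,r5:4
  c3: issue ADD r0<-Add2  regs: r0:Add2,r1:Add1,r2:5,r3:9,r4:4,r5:4
  c4: issue SUB r2<-Add3  regs: r0:Add2,r1:Add1,r2:Add3,r3:9,r4:4,r5:4
  c5: CDB Add1=-1; issue SUB r0<-Add1  regs: r0:Add1,r1:-1,r2:Add3,r3:9,r4:4,r5:4
  c6: CDB Add2=15; issue MUL r2<-Mul2  regs: r0:Add1,r1:-1,r2:Mul2,r3:9,r4:4,r5:4
  c7: CDB Add3=5; issue SUB r5<-Add2  regs: r0:Add1,r1:-1,r2:Mul2,r3:9,r4:4,r5:Add2
  c8: CDB Mul1=24  regs: r0:Add1,r1:-1,r2:Mul2,r3:9,r4:4,r5:Add2
  c9: -  regs: r0:Add1,r1:-1,r2:Mul2,r3:9,r4:4,r5:Add2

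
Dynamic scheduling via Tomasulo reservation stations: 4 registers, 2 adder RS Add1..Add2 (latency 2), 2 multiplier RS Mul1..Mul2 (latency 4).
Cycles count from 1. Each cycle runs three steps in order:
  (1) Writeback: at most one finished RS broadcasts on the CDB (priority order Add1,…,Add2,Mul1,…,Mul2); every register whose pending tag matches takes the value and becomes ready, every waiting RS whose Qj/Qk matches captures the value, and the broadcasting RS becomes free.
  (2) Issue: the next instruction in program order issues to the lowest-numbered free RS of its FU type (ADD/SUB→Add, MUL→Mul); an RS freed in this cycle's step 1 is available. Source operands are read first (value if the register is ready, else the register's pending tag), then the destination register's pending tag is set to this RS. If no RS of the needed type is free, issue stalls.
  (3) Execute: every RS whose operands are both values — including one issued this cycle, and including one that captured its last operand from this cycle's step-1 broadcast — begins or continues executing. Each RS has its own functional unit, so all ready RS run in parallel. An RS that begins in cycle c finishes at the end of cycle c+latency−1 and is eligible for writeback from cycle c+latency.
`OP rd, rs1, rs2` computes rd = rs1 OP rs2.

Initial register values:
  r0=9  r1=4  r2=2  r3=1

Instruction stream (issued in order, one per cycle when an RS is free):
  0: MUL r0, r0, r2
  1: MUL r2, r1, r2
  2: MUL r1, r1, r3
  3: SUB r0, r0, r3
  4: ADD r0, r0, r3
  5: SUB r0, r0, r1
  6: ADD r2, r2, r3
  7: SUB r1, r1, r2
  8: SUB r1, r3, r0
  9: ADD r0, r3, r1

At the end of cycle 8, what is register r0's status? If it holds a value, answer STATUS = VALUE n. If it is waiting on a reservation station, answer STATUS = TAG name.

c1: issue MUL r0<-Mul1 | r0:Mul1,r1:4,r2:2,r3:1
c2: issue MUL r2<-Mul2 | r0:Mul1,r1:4,r2:Mul2,r3:1
c3: stall | r0:Mul1,r1:4,r2:Mul2,r3:1
c4: stall | r0:Mul1,r1:4,r2:Mul2,r3:1
c5: CDB Mul1=18; issue MUL r1<-Mul1 | r0:18,r1:Mul1,r2:Mul2,r3:1
c6: CDB Mul2=8; issue SUB r0<-Add1 | r0:Add1,r1:Mul1,r2:8,r3:1
c7: issue ADD r0<-Add2 | r0:Add2,r1:Mul1,r2:8,r3:1
c8: CDB Add1=17; issue SUB r0<-Add1 | r0:Add1,r1:Mul1,r2:8,r3:1

STATUS = TAG Add1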